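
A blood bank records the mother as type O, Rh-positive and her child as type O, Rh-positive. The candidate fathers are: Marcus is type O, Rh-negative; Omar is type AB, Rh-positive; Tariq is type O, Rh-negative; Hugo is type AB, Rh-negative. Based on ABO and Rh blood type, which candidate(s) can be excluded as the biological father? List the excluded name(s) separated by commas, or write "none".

A candidate is excluded only if no genotype consistent with his phenotype could produce a type O, Rh-positive child with a type O, Rh-positive mother.
Omar (type AB, Rh+): no genotype consistent with that phenotype can produce a type-O Rh+ child with a type-O mother.
Hugo (type AB, Rh-): no genotype consistent with that phenotype can produce a type-O Rh+ child with a type-O mother.

Omar, Hugo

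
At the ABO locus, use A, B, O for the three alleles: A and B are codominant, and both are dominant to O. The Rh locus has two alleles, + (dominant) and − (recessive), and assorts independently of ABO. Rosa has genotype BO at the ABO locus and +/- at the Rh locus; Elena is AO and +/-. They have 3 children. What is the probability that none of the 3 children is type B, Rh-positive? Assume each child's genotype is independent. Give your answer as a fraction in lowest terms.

2197/4096

ABO cross BO × AO → 1/4 O, 1/4 A, 1/4 B, 1/4 AB.
Rh cross +/- × +/- → 3/4 Rh+, 1/4 Rh-; so P(type B, Rh-positive) = 1/4 × 3/4 = 3/16 per child.
P(not type B, Rh-positive) = 13/16 for one child; (13/16)^3 = 2197/4096.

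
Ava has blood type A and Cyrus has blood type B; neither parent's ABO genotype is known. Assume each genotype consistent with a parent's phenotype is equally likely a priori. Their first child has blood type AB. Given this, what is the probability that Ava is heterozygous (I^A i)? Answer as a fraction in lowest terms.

1/3

Possible genotypes: Ava ∈ {I^A I^A, I^A i}; Cyrus ∈ {I^B I^B, I^B i}.
Weight each parental genotype pair by prior × P(type-AB child):
  I^A I^A × I^B I^B: posterior weight 4/9.
  I^A I^A × I^B i: posterior weight 2/9.
  I^A i × I^B I^B: posterior weight 2/9.
  I^A i × I^B i: posterior weight 1/9.
Sum the posterior weight over pairs where Ava is I^A i: 1/3.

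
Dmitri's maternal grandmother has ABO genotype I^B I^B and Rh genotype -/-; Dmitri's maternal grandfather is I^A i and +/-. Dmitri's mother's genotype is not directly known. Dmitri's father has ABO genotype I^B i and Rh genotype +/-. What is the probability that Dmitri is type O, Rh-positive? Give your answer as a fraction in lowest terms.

Dmitri's mother's ABO genotype from I^B I^B × I^A i: 1/2 I^A I^B, 1/2 I^B i.
Crossing each possibility with the father I^B i and summing P(type O): 1/2·0 + 1/2·1/4 = 1/8.
Similarly for Rh via the mother's Rh distribution: P(Rh+) = 5/8.
Independent loci: 1/8 × 5/8 = 5/64.

5/64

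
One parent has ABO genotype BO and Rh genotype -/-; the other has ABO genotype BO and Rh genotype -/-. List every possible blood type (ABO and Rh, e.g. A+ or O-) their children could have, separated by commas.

O-, B-

Gametes from BO × BO give offspring ABO genotypes BB, BO, OO, i.e. phenotypes O, B.
Rh cross -/- × -/- → phenotypes Rh-.
Combining independently: O-, B-.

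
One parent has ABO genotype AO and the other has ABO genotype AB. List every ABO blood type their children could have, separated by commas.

Gametes from AO × AB give offspring ABO genotypes AA, AB, AO, BO, i.e. phenotypes A, B, AB.

A, B, AB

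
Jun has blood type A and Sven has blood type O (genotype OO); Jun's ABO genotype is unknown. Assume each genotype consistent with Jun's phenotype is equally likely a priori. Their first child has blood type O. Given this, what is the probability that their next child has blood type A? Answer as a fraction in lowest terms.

Possible genotypes: Jun ∈ {AA, AO}; Sven ∈ {OO}.
Weight each parental genotype pair by prior × P(type-O child):
  AO × OO: posterior weight 1; P(next child type A) = 1/2.
Weighted sum = 1/2.

1/2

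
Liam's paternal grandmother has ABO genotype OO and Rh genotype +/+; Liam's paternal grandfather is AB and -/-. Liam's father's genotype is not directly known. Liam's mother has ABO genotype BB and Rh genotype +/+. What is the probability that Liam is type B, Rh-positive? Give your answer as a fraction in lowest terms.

3/4

Liam's father's ABO genotype from OO × AB: 1/2 AO, 1/2 BO.
Crossing each possibility with the mother BB and summing P(type B): 1/2·1/2 + 1/2·1 = 3/4.
Similarly for Rh via the father's Rh distribution: P(Rh+) = 1.
Independent loci: 3/4 × 1 = 3/4.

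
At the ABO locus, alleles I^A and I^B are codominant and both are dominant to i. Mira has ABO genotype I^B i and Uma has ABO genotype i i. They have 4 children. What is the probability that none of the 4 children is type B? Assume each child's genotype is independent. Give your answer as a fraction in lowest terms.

ABO cross I^B i × i i → 1/2 O, 1/2 B.
So P(type B) = 1/2 per child.
P(not type B) = 1/2 for one child; (1/2)^4 = 1/16.

1/16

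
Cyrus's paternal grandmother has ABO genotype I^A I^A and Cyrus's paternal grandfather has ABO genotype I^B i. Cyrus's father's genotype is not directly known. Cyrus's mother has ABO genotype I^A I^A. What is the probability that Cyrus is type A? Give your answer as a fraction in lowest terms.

Cyrus's father's ABO genotype from I^A I^A × I^B i: 1/2 I^A I^B, 1/2 I^A i.
Crossing each possibility with the mother I^A I^A and summing P(type A): 1/2·1/2 + 1/2·1 = 3/4.

3/4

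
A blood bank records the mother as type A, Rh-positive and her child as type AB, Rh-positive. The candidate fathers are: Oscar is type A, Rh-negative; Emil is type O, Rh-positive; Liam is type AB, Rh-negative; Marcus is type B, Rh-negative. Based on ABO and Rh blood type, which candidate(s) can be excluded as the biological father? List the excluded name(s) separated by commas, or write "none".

Oscar, Emil

A candidate is excluded only if no genotype consistent with his phenotype could produce a type AB, Rh-positive child with a type A, Rh-positive mother.
Oscar (type A, Rh-): no genotype consistent with that phenotype can produce a type-AB Rh+ child with a type-A mother.
Emil (type O, Rh+): no genotype consistent with that phenotype can produce a type-AB Rh+ child with a type-A mother.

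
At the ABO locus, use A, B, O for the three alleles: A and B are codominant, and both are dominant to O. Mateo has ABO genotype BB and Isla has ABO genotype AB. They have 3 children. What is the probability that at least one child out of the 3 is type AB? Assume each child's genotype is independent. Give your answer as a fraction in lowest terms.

ABO cross BB × AB → 1/2 B, 1/2 AB.
So P(type AB) = 1/2 per child.
P(none) = (1/2)^3 = 1/8; P(at least one) = 1 − 1/8 = 7/8.

7/8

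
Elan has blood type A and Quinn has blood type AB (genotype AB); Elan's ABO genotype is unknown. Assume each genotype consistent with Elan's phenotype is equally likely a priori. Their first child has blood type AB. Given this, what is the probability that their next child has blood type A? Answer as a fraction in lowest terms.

1/2

Possible genotypes: Elan ∈ {AA, AO}; Quinn ∈ {AB}.
Weight each parental genotype pair by prior × P(type-AB child):
  AA × AB: posterior weight 2/3; P(next child type A) = 1/2.
  AO × AB: posterior weight 1/3; P(next child type A) = 1/2.
Weighted sum = 1/2.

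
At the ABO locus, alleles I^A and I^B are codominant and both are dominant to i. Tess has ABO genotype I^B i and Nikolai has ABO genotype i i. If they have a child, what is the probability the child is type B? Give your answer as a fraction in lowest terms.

1/2

ABO cross I^B i × i i → offspring phenotypes: 1/2 O, 1/2 B.
So P(type B) = 1/2.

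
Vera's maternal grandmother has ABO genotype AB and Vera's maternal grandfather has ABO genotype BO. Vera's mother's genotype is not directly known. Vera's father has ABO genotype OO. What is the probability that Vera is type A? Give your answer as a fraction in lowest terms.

Vera's mother's ABO genotype from AB × BO: 1/4 AB, 1/4 AO, 1/4 BB, 1/4 BO.
Crossing each possibility with the father OO and summing P(type A): 1/4·1/2 + 1/4·1/2 + 1/4·0 + 1/4·0 = 1/4.

1/4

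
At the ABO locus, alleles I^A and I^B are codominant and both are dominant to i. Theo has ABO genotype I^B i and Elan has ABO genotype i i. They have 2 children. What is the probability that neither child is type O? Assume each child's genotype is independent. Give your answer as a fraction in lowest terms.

1/4

ABO cross I^B i × i i → 1/2 O, 1/2 B.
So P(type O) = 1/2 per child.
P(not type O) = 1/2 for one child; (1/2)^2 = 1/4.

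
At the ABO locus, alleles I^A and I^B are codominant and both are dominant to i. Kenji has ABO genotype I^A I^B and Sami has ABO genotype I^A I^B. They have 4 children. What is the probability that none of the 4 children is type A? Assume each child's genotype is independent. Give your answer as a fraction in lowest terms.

ABO cross I^A I^B × I^A I^B → 1/4 A, 1/4 B, 1/2 AB.
So P(type A) = 1/4 per child.
P(not type A) = 3/4 for one child; (3/4)^4 = 81/256.

81/256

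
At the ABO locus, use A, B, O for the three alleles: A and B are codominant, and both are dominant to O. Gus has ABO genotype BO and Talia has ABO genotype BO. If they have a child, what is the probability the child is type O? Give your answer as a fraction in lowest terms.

ABO cross BO × BO → offspring phenotypes: 1/4 O, 3/4 B.
So P(type O) = 1/4.

1/4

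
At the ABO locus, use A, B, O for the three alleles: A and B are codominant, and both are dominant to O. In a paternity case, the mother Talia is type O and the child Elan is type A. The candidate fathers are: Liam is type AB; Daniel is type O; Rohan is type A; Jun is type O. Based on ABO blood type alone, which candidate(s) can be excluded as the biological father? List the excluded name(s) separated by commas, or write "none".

Daniel, Jun

A candidate is excluded only if no genotype consistent with his phenotype could produce a type A child with a type O mother.
Daniel (type O): no genotype consistent with that phenotype can produce a type-A child with a type-O mother.
Jun (type O): no genotype consistent with that phenotype can produce a type-A child with a type-O mother.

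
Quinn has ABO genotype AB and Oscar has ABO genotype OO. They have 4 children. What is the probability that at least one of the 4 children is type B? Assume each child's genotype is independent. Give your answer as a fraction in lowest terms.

15/16

ABO cross AB × OO → 1/2 A, 1/2 B.
So P(type B) = 1/2 per child.
P(none) = (1/2)^4 = 1/16; P(at least one) = 1 − 1/16 = 15/16.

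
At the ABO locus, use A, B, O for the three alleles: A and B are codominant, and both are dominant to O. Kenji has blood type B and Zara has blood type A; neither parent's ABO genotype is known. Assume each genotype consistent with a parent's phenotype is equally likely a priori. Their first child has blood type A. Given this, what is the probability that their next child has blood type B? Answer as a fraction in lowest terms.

Possible genotypes: Kenji ∈ {BB, BO}; Zara ∈ {AA, AO}.
Weight each parental genotype pair by prior × P(type-A child):
  BO × AA: posterior weight 2/3; P(next child type B) = 0.
  BO × AO: posterior weight 1/3; P(next child type B) = 1/4.
Weighted sum = 1/12.

1/12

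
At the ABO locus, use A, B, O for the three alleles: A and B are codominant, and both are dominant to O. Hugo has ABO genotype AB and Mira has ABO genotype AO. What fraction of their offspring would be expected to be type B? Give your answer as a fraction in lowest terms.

ABO cross AB × AO → offspring phenotypes: 1/2 A, 1/4 B, 1/4 AB.
So P(type B) = 1/4.

1/4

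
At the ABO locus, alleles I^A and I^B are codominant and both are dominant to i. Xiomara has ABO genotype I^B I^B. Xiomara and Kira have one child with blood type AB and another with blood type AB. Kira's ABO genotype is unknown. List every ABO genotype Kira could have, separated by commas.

I^A I^A, I^A I^B, I^A i

For each candidate genotype of Kira, check whether crossing it with I^B I^B can produce every observed child phenotype.
  I^A I^A → possible child types {AB} ✓
  I^A I^B → possible child types {B, AB} ✓
  I^A i → possible child types {B, AB} ✓
  I^B I^B → possible child types {B} ✗
  I^B i → possible child types {B} ✗
  i i → possible child types {B} ✗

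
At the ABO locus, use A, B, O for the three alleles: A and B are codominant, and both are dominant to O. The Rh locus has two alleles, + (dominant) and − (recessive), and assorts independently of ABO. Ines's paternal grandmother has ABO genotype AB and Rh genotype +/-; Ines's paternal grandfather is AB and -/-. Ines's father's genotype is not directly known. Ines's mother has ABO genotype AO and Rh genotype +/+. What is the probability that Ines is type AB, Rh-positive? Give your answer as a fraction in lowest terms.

1/4

Ines's father's ABO genotype from AB × AB: 1/4 AA, 1/2 AB, 1/4 BB.
Crossing each possibility with the mother AO and summing P(type AB): 1/4·0 + 1/2·1/4 + 1/4·1/2 = 1/4.
Similarly for Rh via the father's Rh distribution: P(Rh+) = 1.
Independent loci: 1/4 × 1 = 1/4.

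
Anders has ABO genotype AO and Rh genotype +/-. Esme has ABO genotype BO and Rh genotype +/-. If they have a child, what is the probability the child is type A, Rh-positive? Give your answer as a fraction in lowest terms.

3/16

ABO cross AO × BO → offspring phenotypes: 1/4 O, 1/4 A, 1/4 B, 1/4 AB.
Rh cross +/- × +/- → 3/4 Rh+, 1/4 Rh-.
Independent loci: P(type A, Rh-positive) = 1/4 × 3/4 = 3/16.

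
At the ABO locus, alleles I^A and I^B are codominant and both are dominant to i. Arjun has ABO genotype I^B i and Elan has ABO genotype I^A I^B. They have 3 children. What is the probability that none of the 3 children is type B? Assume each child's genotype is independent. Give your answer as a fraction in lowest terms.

1/8

ABO cross I^B i × I^A I^B → 1/4 A, 1/2 B, 1/4 AB.
So P(type B) = 1/2 per child.
P(not type B) = 1/2 for one child; (1/2)^3 = 1/8.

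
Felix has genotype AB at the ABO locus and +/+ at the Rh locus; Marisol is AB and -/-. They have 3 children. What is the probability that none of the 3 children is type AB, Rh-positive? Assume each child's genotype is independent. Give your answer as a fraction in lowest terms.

ABO cross AB × AB → 1/4 A, 1/4 B, 1/2 AB.
Rh cross +/+ × -/- → 1 Rh+; so P(type AB, Rh-positive) = 1/2 × 1 = 1/2 per child.
P(not type AB, Rh-positive) = 1/2 for one child; (1/2)^3 = 1/8.

1/8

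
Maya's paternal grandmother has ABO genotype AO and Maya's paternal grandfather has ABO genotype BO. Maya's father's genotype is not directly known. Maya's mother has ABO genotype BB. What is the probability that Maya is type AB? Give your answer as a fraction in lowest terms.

Maya's father's ABO genotype from AO × BO: 1/4 AB, 1/4 AO, 1/4 BO, 1/4 OO.
Crossing each possibility with the mother BB and summing P(type AB): 1/4·1/2 + 1/4·1/2 + 1/4·0 + 1/4·0 = 1/4.

1/4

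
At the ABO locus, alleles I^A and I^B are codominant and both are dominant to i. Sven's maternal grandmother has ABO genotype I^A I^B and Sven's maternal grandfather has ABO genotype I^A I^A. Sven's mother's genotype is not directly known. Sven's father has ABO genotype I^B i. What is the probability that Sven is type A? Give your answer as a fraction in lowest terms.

3/8

Sven's mother's ABO genotype from I^A I^B × I^A I^A: 1/2 I^A I^A, 1/2 I^A I^B.
Crossing each possibility with the father I^B i and summing P(type A): 1/2·1/2 + 1/2·1/4 = 3/8.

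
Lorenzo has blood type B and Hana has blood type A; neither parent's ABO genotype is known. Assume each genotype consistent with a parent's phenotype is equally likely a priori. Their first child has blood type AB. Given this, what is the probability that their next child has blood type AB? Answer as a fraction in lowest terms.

Possible genotypes: Lorenzo ∈ {I^B I^B, I^B i}; Hana ∈ {I^A I^A, I^A i}.
Weight each parental genotype pair by prior × P(type-AB child):
  I^B I^B × I^A I^A: posterior weight 4/9; P(next child type AB) = 1.
  I^B I^B × I^A i: posterior weight 2/9; P(next child type AB) = 1/2.
  I^B i × I^A I^A: posterior weight 2/9; P(next child type AB) = 1/2.
  I^B i × I^A i: posterior weight 1/9; P(next child type AB) = 1/4.
Weighted sum = 25/36.

25/36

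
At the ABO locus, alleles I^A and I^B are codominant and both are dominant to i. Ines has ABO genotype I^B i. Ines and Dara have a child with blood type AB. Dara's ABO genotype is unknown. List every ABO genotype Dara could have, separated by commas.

I^A I^A, I^A I^B, I^A i

For each candidate genotype of Dara, check whether crossing it with I^B i can produce every observed child phenotype.
  I^A I^A → possible child types {A, AB} ✓
  I^A I^B → possible child types {A, B, AB} ✓
  I^A i → possible child types {O, A, B, AB} ✓
  I^B I^B → possible child types {B} ✗
  I^B i → possible child types {O, B} ✗
  i i → possible child types {O, B} ✗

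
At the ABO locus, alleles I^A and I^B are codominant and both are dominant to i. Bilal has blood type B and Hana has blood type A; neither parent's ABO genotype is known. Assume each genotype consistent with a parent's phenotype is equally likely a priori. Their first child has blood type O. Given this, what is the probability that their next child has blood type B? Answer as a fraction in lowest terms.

1/4

Possible genotypes: Bilal ∈ {I^B I^B, I^B i}; Hana ∈ {I^A I^A, I^A i}.
Weight each parental genotype pair by prior × P(type-O child):
  I^B i × I^A i: posterior weight 1; P(next child type B) = 1/4.
Weighted sum = 1/4.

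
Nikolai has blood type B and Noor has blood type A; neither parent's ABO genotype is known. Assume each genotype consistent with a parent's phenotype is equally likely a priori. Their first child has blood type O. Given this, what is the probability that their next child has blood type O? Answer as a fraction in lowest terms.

1/4

Possible genotypes: Nikolai ∈ {BB, BO}; Noor ∈ {AA, AO}.
Weight each parental genotype pair by prior × P(type-O child):
  BO × AO: posterior weight 1; P(next child type O) = 1/4.
Weighted sum = 1/4.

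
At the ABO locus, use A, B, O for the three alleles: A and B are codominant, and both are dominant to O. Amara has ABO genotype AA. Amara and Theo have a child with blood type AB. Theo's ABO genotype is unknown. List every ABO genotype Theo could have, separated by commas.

AB, BB, BO

For each candidate genotype of Theo, check whether crossing it with AA can produce every observed child phenotype.
  AA → possible child types {A} ✗
  AB → possible child types {A, AB} ✓
  AO → possible child types {A} ✗
  BB → possible child types {AB} ✓
  BO → possible child types {A, AB} ✓
  OO → possible child types {A} ✗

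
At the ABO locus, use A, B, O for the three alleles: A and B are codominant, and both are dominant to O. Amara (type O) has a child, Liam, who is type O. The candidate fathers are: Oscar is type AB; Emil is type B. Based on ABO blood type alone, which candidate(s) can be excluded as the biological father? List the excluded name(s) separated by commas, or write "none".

Oscar

A candidate is excluded only if no genotype consistent with his phenotype could produce a type O child with a type O mother.
Oscar (type AB): no genotype consistent with that phenotype can produce a type-O child with a type-O mother.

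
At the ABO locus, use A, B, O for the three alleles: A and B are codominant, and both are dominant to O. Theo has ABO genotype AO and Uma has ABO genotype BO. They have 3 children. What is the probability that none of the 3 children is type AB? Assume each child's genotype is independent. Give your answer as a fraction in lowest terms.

ABO cross AO × BO → 1/4 O, 1/4 A, 1/4 B, 1/4 AB.
So P(type AB) = 1/4 per child.
P(not type AB) = 3/4 for one child; (3/4)^3 = 27/64.

27/64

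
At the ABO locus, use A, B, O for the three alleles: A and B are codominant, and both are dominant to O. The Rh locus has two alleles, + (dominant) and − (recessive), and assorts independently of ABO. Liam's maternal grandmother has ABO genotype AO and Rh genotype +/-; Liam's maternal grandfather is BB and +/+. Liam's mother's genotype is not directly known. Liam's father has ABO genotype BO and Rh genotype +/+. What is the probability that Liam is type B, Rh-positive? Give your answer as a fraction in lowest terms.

5/8

Liam's mother's ABO genotype from AO × BB: 1/2 AB, 1/2 BO.
Crossing each possibility with the father BO and summing P(type B): 1/2·1/2 + 1/2·3/4 = 5/8.
Similarly for Rh via the mother's Rh distribution: P(Rh+) = 1.
Independent loci: 5/8 × 1 = 5/8.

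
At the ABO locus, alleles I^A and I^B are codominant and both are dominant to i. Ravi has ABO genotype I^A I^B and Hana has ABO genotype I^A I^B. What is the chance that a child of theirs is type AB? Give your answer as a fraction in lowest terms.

1/2

ABO cross I^A I^B × I^A I^B → offspring phenotypes: 1/4 A, 1/4 B, 1/2 AB.
So P(type AB) = 1/2.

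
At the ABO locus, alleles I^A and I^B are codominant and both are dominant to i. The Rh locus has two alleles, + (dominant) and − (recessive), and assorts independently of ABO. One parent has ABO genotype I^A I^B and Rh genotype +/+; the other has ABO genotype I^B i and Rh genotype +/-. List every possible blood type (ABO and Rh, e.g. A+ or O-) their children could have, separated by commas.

A+, B+, AB+

Gametes from I^A I^B × I^B i give offspring ABO genotypes I^A I^B, I^A i, I^B I^B, I^B i, i.e. phenotypes A, B, AB.
Rh cross +/+ × +/- → phenotypes Rh+.
Combining independently: A+, B+, AB+.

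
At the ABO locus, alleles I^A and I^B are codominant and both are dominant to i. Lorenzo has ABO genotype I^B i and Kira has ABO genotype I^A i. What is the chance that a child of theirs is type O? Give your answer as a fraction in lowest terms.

1/4

ABO cross I^B i × I^A i → offspring phenotypes: 1/4 O, 1/4 A, 1/4 B, 1/4 AB.
So P(type O) = 1/4.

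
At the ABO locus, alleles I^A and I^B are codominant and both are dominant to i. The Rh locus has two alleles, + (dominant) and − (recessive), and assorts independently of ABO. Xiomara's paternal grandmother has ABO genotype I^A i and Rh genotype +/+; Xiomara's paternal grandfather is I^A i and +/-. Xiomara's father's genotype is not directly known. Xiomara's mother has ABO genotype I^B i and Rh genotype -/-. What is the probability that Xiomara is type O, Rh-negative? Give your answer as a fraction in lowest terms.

Xiomara's father's ABO genotype from I^A i × I^A i: 1/4 I^A I^A, 1/2 I^A i, 1/4 i i.
Crossing each possibility with the mother I^B i and summing P(type O): 1/4·0 + 1/2·1/4 + 1/4·1/2 = 1/4.
Similarly for Rh via the father's Rh distribution: P(Rh-) = 1/4.
Independent loci: 1/4 × 1/4 = 1/16.

1/16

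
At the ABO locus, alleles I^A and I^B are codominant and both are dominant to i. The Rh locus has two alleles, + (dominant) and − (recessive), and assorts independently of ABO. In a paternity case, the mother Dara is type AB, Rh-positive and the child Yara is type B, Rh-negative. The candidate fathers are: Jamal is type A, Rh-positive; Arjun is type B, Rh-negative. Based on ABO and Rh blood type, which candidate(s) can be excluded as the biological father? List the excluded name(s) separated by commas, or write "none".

A candidate is excluded only if no genotype consistent with his phenotype could produce a type B, Rh-negative child with a type AB, Rh-positive mother.
Every candidate has at least one consistent genotype combination, so none can be excluded.

none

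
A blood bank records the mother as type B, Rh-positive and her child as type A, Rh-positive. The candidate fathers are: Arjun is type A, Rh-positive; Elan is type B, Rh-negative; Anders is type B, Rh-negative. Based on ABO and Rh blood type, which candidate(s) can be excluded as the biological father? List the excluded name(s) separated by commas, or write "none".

Elan, Anders

A candidate is excluded only if no genotype consistent with his phenotype could produce a type A, Rh-positive child with a type B, Rh-positive mother.
Elan (type B, Rh-): no genotype consistent with that phenotype can produce a type-A Rh+ child with a type-B mother.
Anders (type B, Rh-): no genotype consistent with that phenotype can produce a type-A Rh+ child with a type-B mother.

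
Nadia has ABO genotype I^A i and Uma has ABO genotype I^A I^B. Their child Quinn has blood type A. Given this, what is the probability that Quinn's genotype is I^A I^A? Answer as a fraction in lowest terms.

Cross I^A i × I^A I^B → 1/4 I^A I^A, 1/4 I^A I^B, 1/4 I^A i, 1/4 I^B i.
Type-A genotypes among offspring: I^A I^A (1/4), I^A i (1/4); total 1/2.
P(I^A I^A | type A) = (1/4) / (1/2) = 1/2.

1/2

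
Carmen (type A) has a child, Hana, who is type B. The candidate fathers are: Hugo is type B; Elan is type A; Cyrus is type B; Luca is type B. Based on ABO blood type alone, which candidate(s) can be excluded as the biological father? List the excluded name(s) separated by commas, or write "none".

A candidate is excluded only if no genotype consistent with his phenotype could produce a type B child with a type A mother.
Elan (type A): no genotype consistent with that phenotype can produce a type-B child with a type-A mother.

Elan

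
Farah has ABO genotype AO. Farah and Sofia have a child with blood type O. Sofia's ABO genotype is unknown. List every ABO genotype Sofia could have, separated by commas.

AO, BO, OO

For each candidate genotype of Sofia, check whether crossing it with AO can produce every observed child phenotype.
  AA → possible child types {A} ✗
  AB → possible child types {A, B, AB} ✗
  AO → possible child types {O, A} ✓
  BB → possible child types {B, AB} ✗
  BO → possible child types {O, A, B, AB} ✓
  OO → possible child types {O, A} ✓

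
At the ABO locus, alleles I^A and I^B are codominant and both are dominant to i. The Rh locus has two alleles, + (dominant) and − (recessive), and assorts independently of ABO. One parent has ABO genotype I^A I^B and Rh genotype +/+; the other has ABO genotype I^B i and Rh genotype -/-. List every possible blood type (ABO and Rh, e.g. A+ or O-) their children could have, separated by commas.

Gametes from I^A I^B × I^B i give offspring ABO genotypes I^A I^B, I^A i, I^B I^B, I^B i, i.e. phenotypes A, B, AB.
Rh cross +/+ × -/- → phenotypes Rh+.
Combining independently: A+, B+, AB+.

A+, B+, AB+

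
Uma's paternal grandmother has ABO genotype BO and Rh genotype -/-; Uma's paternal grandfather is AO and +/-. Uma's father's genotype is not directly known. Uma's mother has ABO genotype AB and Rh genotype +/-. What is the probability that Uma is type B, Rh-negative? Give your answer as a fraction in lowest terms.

Uma's father's ABO genotype from BO × AO: 1/4 AB, 1/4 AO, 1/4 BO, 1/4 OO.
Crossing each possibility with the mother AB and summing P(type B): 1/4·1/4 + 1/4·1/4 + 1/4·1/2 + 1/4·1/2 = 3/8.
Similarly for Rh via the father's Rh distribution: P(Rh-) = 3/8.
Independent loci: 3/8 × 3/8 = 9/64.

9/64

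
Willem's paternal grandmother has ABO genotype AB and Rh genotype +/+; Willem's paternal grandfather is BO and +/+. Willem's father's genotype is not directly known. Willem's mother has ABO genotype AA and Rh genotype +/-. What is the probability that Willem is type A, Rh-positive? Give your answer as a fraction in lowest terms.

Willem's father's ABO genotype from AB × BO: 1/4 AB, 1/4 AO, 1/4 BB, 1/4 BO.
Crossing each possibility with the mother AA and summing P(type A): 1/4·1/2 + 1/4·1 + 1/4·0 + 1/4·1/2 = 1/2.
Similarly for Rh via the father's Rh distribution: P(Rh+) = 1.
Independent loci: 1/2 × 1 = 1/2.

1/2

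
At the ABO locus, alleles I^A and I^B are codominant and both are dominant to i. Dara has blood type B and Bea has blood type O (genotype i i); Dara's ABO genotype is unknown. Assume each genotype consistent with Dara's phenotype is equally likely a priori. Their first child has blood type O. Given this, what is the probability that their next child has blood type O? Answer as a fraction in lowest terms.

1/2

Possible genotypes: Dara ∈ {I^B I^B, I^B i}; Bea ∈ {i i}.
Weight each parental genotype pair by prior × P(type-O child):
  I^B i × i i: posterior weight 1; P(next child type O) = 1/2.
Weighted sum = 1/2.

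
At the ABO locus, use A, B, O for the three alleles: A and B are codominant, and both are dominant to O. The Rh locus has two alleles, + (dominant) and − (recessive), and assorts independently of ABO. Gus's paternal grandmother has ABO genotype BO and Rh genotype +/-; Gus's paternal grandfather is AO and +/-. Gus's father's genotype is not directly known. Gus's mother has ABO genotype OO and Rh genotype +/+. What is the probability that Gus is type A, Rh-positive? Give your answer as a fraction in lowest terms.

Gus's father's ABO genotype from BO × AO: 1/4 AB, 1/4 AO, 1/4 BO, 1/4 OO.
Crossing each possibility with the mother OO and summing P(type A): 1/4·1/2 + 1/4·1/2 + 1/4·0 + 1/4·0 = 1/4.
Similarly for Rh via the father's Rh distribution: P(Rh+) = 1.
Independent loci: 1/4 × 1 = 1/4.

1/4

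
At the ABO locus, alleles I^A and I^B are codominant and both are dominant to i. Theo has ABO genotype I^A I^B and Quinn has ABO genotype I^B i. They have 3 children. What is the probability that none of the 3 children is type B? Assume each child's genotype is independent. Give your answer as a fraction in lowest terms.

ABO cross I^A I^B × I^B i → 1/4 A, 1/2 B, 1/4 AB.
So P(type B) = 1/2 per child.
P(not type B) = 1/2 for one child; (1/2)^3 = 1/8.

1/8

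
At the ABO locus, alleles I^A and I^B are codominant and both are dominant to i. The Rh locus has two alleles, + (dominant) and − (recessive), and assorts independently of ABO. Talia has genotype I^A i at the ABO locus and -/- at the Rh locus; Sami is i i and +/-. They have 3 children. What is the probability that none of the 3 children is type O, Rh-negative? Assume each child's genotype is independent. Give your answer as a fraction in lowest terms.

27/64

ABO cross I^A i × i i → 1/2 O, 1/2 A.
Rh cross -/- × +/- → 1/2 Rh+, 1/2 Rh-; so P(type O, Rh-negative) = 1/2 × 1/2 = 1/4 per child.
P(not type O, Rh-negative) = 3/4 for one child; (3/4)^3 = 27/64.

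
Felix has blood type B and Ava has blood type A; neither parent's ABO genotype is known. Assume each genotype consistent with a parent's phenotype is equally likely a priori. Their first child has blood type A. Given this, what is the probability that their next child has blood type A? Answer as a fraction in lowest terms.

5/12

Possible genotypes: Felix ∈ {I^B I^B, I^B i}; Ava ∈ {I^A I^A, I^A i}.
Weight each parental genotype pair by prior × P(type-A child):
  I^B i × I^A I^A: posterior weight 2/3; P(next child type A) = 1/2.
  I^B i × I^A i: posterior weight 1/3; P(next child type A) = 1/4.
Weighted sum = 5/12.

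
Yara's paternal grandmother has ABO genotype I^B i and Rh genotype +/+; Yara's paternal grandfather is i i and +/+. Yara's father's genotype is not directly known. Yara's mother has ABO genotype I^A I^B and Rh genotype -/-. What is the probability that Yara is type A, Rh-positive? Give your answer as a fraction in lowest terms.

3/8

Yara's father's ABO genotype from I^B i × i i: 1/2 I^B i, 1/2 i i.
Crossing each possibility with the mother I^A I^B and summing P(type A): 1/2·1/4 + 1/2·1/2 = 3/8.
Similarly for Rh via the father's Rh distribution: P(Rh+) = 1.
Independent loci: 3/8 × 1 = 3/8.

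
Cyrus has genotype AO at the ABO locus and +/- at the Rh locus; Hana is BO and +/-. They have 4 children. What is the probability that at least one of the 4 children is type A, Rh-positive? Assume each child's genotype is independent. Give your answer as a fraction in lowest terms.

36975/65536

ABO cross AO × BO → 1/4 O, 1/4 A, 1/4 B, 1/4 AB.
Rh cross +/- × +/- → 3/4 Rh+, 1/4 Rh-; so P(type A, Rh-positive) = 1/4 × 3/4 = 3/16 per child.
P(none) = (13/16)^4 = 28561/65536; P(at least one) = 1 − 28561/65536 = 36975/65536.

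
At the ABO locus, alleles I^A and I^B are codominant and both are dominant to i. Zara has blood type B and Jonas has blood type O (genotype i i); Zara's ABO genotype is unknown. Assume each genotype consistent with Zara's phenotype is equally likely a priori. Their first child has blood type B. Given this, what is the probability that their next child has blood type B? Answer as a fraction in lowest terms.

5/6

Possible genotypes: Zara ∈ {I^B I^B, I^B i}; Jonas ∈ {i i}.
Weight each parental genotype pair by prior × P(type-B child):
  I^B I^B × i i: posterior weight 2/3; P(next child type B) = 1.
  I^B i × i i: posterior weight 1/3; P(next child type B) = 1/2.
Weighted sum = 5/6.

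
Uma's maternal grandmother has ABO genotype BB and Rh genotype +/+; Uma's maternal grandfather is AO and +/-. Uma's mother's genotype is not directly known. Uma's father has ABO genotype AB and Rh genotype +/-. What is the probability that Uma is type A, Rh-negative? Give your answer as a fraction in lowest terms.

Uma's mother's ABO genotype from BB × AO: 1/2 AB, 1/2 BO.
Crossing each possibility with the father AB and summing P(type A): 1/2·1/4 + 1/2·1/4 = 1/4.
Similarly for Rh via the mother's Rh distribution: P(Rh-) = 1/8.
Independent loci: 1/4 × 1/8 = 1/32.

1/32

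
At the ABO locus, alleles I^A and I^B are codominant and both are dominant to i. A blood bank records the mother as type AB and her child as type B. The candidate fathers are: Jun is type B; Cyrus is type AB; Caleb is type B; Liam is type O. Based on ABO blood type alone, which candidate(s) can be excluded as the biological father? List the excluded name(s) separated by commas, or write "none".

A candidate is excluded only if no genotype consistent with his phenotype could produce a type B child with a type AB mother.
Every candidate has at least one consistent genotype combination, so none can be excluded.

none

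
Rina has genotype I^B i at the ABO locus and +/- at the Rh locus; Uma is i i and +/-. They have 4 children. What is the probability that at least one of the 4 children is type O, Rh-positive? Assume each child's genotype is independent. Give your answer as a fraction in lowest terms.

ABO cross I^B i × i i → 1/2 O, 1/2 B.
Rh cross +/- × +/- → 3/4 Rh+, 1/4 Rh-; so P(type O, Rh-positive) = 1/2 × 3/4 = 3/8 per child.
P(none) = (5/8)^4 = 625/4096; P(at least one) = 1 − 625/4096 = 3471/4096.

3471/4096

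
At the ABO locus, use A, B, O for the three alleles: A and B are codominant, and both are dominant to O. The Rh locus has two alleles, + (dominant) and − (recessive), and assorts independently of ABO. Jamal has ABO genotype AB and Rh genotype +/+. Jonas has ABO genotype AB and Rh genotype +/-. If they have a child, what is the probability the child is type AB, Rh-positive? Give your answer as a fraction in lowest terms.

1/2

ABO cross AB × AB → offspring phenotypes: 1/4 A, 1/4 B, 1/2 AB.
Rh cross +/+ × +/- → 1 Rh+.
Independent loci: P(type AB, Rh-positive) = 1/2 × 1 = 1/2.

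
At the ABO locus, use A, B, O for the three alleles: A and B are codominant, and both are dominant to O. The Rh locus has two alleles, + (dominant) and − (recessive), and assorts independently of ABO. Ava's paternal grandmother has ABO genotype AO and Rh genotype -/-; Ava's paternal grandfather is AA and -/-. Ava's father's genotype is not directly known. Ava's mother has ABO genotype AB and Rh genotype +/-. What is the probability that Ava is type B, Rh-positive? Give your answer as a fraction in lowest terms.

Ava's father's ABO genotype from AO × AA: 1/2 AA, 1/2 AO.
Crossing each possibility with the mother AB and summing P(type B): 1/2·0 + 1/2·1/4 = 1/8.
Similarly for Rh via the father's Rh distribution: P(Rh+) = 1/2.
Independent loci: 1/8 × 1/2 = 1/16.

1/16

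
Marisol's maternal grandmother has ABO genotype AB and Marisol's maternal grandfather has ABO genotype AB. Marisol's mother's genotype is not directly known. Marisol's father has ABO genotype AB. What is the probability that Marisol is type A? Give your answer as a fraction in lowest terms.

1/4

Marisol's mother's ABO genotype from AB × AB: 1/4 AA, 1/2 AB, 1/4 BB.
Crossing each possibility with the father AB and summing P(type A): 1/4·1/2 + 1/2·1/4 + 1/4·0 = 1/4.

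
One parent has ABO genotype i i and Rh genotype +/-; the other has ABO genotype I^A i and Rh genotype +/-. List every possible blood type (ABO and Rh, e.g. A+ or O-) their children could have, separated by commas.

O+, O-, A+, A-

Gametes from i i × I^A i give offspring ABO genotypes I^A i, i i, i.e. phenotypes O, A.
Rh cross +/- × +/- → phenotypes Rh+, Rh-.
Combining independently: O+, O-, A+, A-.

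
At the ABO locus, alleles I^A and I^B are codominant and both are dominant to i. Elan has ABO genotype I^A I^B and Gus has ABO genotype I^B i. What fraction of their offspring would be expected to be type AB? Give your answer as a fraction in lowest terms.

1/4

ABO cross I^A I^B × I^B i → offspring phenotypes: 1/4 A, 1/2 B, 1/4 AB.
So P(type AB) = 1/4.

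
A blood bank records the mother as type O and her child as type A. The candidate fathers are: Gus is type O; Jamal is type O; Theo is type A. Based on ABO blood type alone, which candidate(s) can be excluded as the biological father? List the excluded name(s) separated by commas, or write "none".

A candidate is excluded only if no genotype consistent with his phenotype could produce a type A child with a type O mother.
Gus (type O): no genotype consistent with that phenotype can produce a type-A child with a type-O mother.
Jamal (type O): no genotype consistent with that phenotype can produce a type-A child with a type-O mother.

Gus, Jamal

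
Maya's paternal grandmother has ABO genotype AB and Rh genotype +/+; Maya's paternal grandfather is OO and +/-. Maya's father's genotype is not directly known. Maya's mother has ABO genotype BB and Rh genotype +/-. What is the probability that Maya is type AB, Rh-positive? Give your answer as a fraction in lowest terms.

Maya's father's ABO genotype from AB × OO: 1/2 AO, 1/2 BO.
Crossing each possibility with the mother BB and summing P(type AB): 1/2·1/2 + 1/2·0 = 1/4.
Similarly for Rh via the father's Rh distribution: P(Rh+) = 7/8.
Independent loci: 1/4 × 7/8 = 7/32.

7/32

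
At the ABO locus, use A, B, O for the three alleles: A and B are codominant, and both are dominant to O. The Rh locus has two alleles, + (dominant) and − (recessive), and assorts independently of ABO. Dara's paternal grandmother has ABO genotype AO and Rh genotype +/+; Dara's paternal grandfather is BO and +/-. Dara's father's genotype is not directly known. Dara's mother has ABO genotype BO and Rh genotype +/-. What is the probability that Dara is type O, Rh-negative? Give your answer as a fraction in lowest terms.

Dara's father's ABO genotype from AO × BO: 1/4 AB, 1/4 AO, 1/4 BO, 1/4 OO.
Crossing each possibility with the mother BO and summing P(type O): 1/4·0 + 1/4·1/4 + 1/4·1/4 + 1/4·1/2 = 1/4.
Similarly for Rh via the father's Rh distribution: P(Rh-) = 1/8.
Independent loci: 1/4 × 1/8 = 1/32.

1/32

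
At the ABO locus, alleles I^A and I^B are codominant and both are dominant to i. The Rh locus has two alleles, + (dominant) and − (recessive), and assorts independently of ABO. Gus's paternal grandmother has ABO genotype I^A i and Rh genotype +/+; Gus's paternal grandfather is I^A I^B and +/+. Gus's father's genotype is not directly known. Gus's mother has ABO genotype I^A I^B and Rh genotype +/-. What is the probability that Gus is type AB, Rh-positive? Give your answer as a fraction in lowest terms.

3/8

Gus's father's ABO genotype from I^A i × I^A I^B: 1/4 I^A I^A, 1/4 I^A I^B, 1/4 I^A i, 1/4 I^B i.
Crossing each possibility with the mother I^A I^B and summing P(type AB): 1/4·1/2 + 1/4·1/2 + 1/4·1/4 + 1/4·1/4 = 3/8.
Similarly for Rh via the father's Rh distribution: P(Rh+) = 1.
Independent loci: 3/8 × 1 = 3/8.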